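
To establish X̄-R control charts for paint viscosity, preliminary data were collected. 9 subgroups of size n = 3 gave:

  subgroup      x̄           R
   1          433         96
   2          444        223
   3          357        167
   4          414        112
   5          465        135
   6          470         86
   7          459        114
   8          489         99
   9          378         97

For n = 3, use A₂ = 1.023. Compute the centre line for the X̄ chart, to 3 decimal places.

X̄̄ = (433 + 444 + 357 + 414 + 465 + 470 + 459 + 489 + 378) / 9 = 3909.0000 / 9 = 434.3333
CL = X̄̄ = 434.3333

434.333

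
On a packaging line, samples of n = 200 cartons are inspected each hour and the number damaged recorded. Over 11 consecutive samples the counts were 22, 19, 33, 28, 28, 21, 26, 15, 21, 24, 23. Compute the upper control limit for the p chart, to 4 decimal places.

0.1867

p̄ = Σdᵢ / (k·n) = 260 / (11 × 200) = 0.11818
UCL = p̄ + 3·√(p̄(1−p̄)/n) = 0.11818 + 3 × √(0.11818×0.88182/200) = 0.11818 + 3 × 0.02283 = 0.18666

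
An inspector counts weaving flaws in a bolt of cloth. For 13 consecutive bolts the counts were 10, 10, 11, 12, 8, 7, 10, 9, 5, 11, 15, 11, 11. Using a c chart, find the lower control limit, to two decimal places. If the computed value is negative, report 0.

c̄ = (10 + 10 + 11 + 12 + 8 + 7 + 10 + 9 + 5 + 11 + 15 + 11 + 11) / 13 = 130 / 13 = 10.0000
LCL = c̄ − 3√c̄ = 10.0000 − 3 × 3.1623 = 0.5132

0.51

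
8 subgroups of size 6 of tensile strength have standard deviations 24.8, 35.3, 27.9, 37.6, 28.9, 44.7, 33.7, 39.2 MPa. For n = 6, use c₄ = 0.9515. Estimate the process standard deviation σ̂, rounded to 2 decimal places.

35.75

s̄ = (24.8 + 35.3 + 27.9 + 37.6 + 28.9 + 44.7 + 33.7 + 39.2) / 8 = 34.0125
σ̂ = s̄ / c₄ = 34.0125 / 0.9515 = 35.7462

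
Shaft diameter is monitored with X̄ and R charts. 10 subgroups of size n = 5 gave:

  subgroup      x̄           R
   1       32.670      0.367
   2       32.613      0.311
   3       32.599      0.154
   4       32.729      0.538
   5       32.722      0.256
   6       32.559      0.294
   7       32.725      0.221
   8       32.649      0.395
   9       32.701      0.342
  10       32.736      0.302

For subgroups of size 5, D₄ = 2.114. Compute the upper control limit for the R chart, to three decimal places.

0.672

R̄ = (0.367 + 0.311 + 0.154 + 0.538 + 0.256 + 0.294 + 0.221 + 0.395 + 0.342 + 0.302) / 10 = 3.1800 / 10 = 0.3180
UCL_R = D₄·R̄ = 2.114 × 0.3180 = 0.6723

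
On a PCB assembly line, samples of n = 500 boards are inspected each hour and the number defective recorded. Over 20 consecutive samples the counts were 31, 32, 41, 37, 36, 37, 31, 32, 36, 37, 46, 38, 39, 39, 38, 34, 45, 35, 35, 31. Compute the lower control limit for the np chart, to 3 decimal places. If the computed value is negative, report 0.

p̄ = Σdᵢ / (k·n) = 730 / (20 × 500) = 0.07300
LCL = np̄ − 3·√(np̄(1−p̄)) = 36.5000 − 3 × 5.8168 = 19.0495

19.050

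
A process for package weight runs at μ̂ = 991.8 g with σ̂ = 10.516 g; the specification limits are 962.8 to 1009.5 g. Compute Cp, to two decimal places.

0.74

Cp = (USL − LSL) / (6σ̂) = (1009.5 − 962.8) / (6 × 10.516) = 46.7000 / 63.0960 = 0.7401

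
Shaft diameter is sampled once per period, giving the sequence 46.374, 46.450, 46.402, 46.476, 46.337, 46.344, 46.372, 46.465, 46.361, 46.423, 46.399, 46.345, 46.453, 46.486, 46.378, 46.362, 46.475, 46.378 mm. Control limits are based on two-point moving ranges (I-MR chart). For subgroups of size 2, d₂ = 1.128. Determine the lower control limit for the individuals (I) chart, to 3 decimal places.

46.219

X̄ = (46.374 + 46.450 + 46.402 + 46.476 + 46.337 + 46.344 + 46.372 + 46.465 + 46.361 + 46.423 + 46.399 + 46.345 + 46.453 + 46.486 + 46.378 + 46.362 + 46.475 + 46.378) / 18 = 46.4044
Moving ranges: 0.076, 0.048, 0.074, 0.139, 0.007, 0.028, 0.093, 0.104, 0.062, 0.024, 0.054, 0.108, 0.033, 0.108, 0.016, 0.113, 0.097; M̄R̄ = 1.1840 / 17 = 0.0696
LCL = X̄ − 3·M̄R̄/d₂ = 46.4044 − 3 × 0.0696 / 1.128 = 46.2192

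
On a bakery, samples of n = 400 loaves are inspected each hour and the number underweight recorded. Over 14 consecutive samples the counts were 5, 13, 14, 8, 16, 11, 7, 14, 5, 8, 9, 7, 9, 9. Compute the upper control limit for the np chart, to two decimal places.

18.85

p̄ = Σdᵢ / (k·n) = 135 / (14 × 400) = 0.02411
UCL = np̄ + 3·√(np̄(1−p̄)) = 9.6429 + 3 × √(9.6429×0.97589) = 9.6429 + 3 × 3.0676 = 18.8458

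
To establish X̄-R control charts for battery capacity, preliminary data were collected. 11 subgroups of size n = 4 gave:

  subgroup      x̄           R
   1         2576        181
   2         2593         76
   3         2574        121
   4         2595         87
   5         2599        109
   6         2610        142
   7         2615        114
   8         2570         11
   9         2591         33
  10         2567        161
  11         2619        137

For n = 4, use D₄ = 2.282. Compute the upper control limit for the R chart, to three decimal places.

243.137

R̄ = (181 + 76 + 121 + 87 + 109 + 142 + 114 + 11 + 33 + 161 + 137) / 11 = 1172.0000 / 11 = 106.5455
UCL_R = D₄·R̄ = 2.282 × 106.5455 = 243.1367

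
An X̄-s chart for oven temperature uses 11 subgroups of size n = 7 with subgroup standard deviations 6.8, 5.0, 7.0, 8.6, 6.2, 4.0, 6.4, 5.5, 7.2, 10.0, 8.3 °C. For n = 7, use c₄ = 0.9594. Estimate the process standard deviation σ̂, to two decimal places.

7.11

s̄ = (6.8 + 5.0 + 7.0 + 8.6 + 6.2 + 4.0 + 6.4 + 5.5 + 7.2 + 10.0 + 8.3) / 11 = 6.8182
σ̂ = s̄ / c₄ = 6.8182 / 0.9594 = 7.1067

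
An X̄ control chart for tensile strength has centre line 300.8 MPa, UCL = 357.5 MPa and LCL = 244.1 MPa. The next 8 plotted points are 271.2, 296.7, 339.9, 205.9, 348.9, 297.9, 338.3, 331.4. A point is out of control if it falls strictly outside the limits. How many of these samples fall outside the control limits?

Compare each point to [244.1, 357.5]: sample 4 = 205.9 < LCL.

1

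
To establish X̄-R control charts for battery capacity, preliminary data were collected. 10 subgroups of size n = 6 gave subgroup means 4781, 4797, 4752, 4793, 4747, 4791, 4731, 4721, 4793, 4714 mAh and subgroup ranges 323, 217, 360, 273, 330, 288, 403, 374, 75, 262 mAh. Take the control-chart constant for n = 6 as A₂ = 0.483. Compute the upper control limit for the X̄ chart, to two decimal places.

X̄̄ = (4781 + 4797 + 4752 + 4793 + 4747 + 4791 + 4731 + 4721 + 4793 + 4714) / 10 = 47620.0000 / 10 = 4762.0000
R̄ = (323 + 217 + 360 + 273 + 330 + 288 + 403 + 374 + 75 + 262) / 10 = 2905.0000 / 10 = 290.5000
UCL = X̄̄ + A₂·R̄ = 4762.0000 + 0.483 × 290.5000 = 4902.3115

4902.31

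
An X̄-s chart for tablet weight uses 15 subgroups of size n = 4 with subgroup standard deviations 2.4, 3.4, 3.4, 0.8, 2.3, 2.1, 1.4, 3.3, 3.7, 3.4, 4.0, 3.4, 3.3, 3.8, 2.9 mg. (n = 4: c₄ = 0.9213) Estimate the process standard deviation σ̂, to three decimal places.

3.155

s̄ = (2.4 + 3.4 + 3.4 + 0.8 + 2.3 + 2.1 + 1.4 + 3.3 + 3.7 + 3.4 + 4.0 + 3.4 + 3.3 + 3.8 + 2.9) / 15 = 2.9067
σ̂ = s̄ / c₄ = 2.9067 / 0.9213 = 3.1550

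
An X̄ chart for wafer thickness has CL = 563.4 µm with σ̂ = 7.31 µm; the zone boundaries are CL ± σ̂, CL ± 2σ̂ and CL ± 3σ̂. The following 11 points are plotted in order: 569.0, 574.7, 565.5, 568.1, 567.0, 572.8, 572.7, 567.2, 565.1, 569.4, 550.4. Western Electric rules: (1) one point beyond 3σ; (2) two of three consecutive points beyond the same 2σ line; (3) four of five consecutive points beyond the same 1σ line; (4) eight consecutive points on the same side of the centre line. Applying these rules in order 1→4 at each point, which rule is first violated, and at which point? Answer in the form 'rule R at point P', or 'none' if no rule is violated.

rule 4 at point 8

Zone of each point (C = within 1σ̂, B = 1σ̂–2σ̂, A = 2σ̂–3σ̂, * = beyond 3σ̂; sign = side of CL): 1:+C, 2:+B, 3:+C, 4:+C, 5:+C, 6:+B, 7:+B, 8:+C, 9:+C, 10:+C, 11:-B
Rule 4 (eight consecutive points on the same side of the centre line) is satisfied at point 8.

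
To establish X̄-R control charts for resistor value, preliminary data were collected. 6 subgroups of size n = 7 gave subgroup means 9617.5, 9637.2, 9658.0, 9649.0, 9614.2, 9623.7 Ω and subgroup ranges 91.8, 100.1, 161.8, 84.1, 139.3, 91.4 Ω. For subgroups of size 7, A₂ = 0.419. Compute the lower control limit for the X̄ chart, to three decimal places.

X̄̄ = (9617.5 + 9637.2 + 9658.0 + 9649.0 + 9614.2 + 9623.7) / 6 = 57799.6000 / 6 = 9633.2667
R̄ = (91.8 + 100.1 + 161.8 + 84.1 + 139.3 + 91.4) / 6 = 668.5000 / 6 = 111.4167
LCL = X̄̄ − A₂·R̄ = 9633.2667 − 0.419 × 111.4167 = 9586.5831

9586.583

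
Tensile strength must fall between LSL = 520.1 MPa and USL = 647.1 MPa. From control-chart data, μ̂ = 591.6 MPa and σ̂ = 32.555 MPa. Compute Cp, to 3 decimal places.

0.650

Cp = (USL − LSL) / (6σ̂) = (647.1 − 520.1) / (6 × 32.555) = 127.0000 / 195.3300 = 0.6502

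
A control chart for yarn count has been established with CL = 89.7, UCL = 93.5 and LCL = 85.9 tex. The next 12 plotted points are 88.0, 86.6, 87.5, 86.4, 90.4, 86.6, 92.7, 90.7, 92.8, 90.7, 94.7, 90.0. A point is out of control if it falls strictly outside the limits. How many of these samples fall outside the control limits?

Compare each point to [85.9, 93.5]: sample 11 = 94.7 > UCL.

1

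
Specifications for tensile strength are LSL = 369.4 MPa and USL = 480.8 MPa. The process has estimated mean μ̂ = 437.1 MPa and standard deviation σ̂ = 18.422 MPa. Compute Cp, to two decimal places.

Cp = (USL − LSL) / (6σ̂) = (480.8 − 369.4) / (6 × 18.422) = 111.4000 / 110.5320 = 1.0079

1.01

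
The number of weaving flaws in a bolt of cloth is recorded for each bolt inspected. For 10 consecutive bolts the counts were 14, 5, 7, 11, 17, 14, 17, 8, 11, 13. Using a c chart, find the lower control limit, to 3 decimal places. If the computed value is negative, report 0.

1.438

c̄ = (14 + 5 + 7 + 11 + 17 + 14 + 17 + 8 + 11 + 13) / 10 = 117 / 10 = 11.7000
LCL = c̄ − 3√c̄ = 11.7000 − 3 × 3.4205 = 1.4384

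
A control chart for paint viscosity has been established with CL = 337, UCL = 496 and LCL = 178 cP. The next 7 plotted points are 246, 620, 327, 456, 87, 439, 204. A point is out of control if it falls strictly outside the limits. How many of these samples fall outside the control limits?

2

Compare each point to [178, 496]: sample 2 = 620 > UCL; sample 5 = 87 < LCL.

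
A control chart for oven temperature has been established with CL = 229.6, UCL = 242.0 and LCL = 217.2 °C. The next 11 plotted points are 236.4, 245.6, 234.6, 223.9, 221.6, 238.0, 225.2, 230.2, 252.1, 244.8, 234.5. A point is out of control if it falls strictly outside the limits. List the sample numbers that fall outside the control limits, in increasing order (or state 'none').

2, 9, 10

Compare each point to [217.2, 242.0]: sample 2 = 245.6 > UCL; sample 9 = 252.1 > UCL; sample 10 = 244.8 > UCL.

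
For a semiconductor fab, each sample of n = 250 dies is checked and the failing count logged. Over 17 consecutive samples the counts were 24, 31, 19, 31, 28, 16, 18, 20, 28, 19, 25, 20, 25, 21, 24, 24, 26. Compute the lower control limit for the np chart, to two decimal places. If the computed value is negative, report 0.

p̄ = Σdᵢ / (k·n) = 399 / (17 × 250) = 0.09388
LCL = np̄ − 3·√(np̄(1−p̄)) = 23.4706 − 3 × 4.6116 = 9.6357

9.64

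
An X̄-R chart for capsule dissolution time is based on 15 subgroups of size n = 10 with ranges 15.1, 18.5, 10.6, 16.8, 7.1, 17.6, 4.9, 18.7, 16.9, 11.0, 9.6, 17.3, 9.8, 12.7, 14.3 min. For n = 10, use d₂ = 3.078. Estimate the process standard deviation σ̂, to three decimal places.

4.351

R̄ = (15.1 + 18.5 + 10.6 + 16.8 + 7.1 + 17.6 + 4.9 + 18.7 + 16.9 + 11.0 + 9.6 + 17.3 + 9.8 + 12.7 + 14.3) / 15 = 13.3933
σ̂ = R̄ / d₂ = 13.3933 / 3.078 = 4.3513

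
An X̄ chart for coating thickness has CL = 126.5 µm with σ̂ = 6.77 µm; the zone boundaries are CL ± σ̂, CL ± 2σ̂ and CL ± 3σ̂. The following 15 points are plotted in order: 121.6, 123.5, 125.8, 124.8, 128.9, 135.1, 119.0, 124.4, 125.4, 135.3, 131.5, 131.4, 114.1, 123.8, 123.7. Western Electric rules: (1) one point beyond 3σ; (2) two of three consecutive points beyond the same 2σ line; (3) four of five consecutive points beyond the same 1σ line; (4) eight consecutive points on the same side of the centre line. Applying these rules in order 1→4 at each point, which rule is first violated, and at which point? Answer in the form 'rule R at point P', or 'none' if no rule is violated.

none

Zone of each point (C = within 1σ̂, B = 1σ̂–2σ̂, A = 2σ̂–3σ̂, * = beyond 3σ̂; sign = side of CL): 1:-C, 2:-C, 3:-C, 4:-C, 5:+C, 6:+B, 7:-B, 8:-C, 9:-C, 10:+B, 11:+C, 12:+C, 13:-B, 14:-C, 15:-C
No rule fires across all 15 points.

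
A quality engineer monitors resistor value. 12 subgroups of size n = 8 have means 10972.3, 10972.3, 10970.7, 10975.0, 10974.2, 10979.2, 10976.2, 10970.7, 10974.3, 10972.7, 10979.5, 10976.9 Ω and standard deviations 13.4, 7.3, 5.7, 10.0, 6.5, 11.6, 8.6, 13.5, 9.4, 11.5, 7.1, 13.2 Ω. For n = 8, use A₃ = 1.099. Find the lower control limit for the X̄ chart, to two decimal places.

X̄̄ = (10972.3 + 10972.3 + 10970.7 + 10975.0 + 10974.2 + 10979.2 + 10976.2 + 10970.7 + 10974.3 + 10972.7 + 10979.5 + 10976.9) / 12 = 10974.5000
s̄ = (13.4 + 7.3 + 5.7 + 10.0 + 6.5 + 11.6 + 8.6 + 13.5 + 9.4 + 11.5 + 7.1 + 13.2) / 12 = 9.8167
LCL = X̄̄ − A₃·s̄ = 10974.5000 − 1.099 × 9.8167 = 10963.7115

10963.71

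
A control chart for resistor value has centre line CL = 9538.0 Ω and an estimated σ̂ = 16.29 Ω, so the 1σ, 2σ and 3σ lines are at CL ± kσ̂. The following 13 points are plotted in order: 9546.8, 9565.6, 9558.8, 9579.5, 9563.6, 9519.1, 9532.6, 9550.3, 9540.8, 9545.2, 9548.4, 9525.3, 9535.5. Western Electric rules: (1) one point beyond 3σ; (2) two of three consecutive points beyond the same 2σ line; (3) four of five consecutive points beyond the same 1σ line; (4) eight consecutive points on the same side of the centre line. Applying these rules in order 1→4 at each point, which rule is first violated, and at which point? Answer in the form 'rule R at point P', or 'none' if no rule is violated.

rule 3 at point 5

Zone of each point (C = within 1σ̂, B = 1σ̂–2σ̂, A = 2σ̂–3σ̂, * = beyond 3σ̂; sign = side of CL): 1:+C, 2:+B, 3:+B, 4:+A, 5:+B, 6:-B, 7:-C, 8:+C, 9:+C, 10:+C, 11:+C, 12:-C, 13:-C
Rule 3 (four of five consecutive points beyond the same 1σ limit) is satisfied at point 5.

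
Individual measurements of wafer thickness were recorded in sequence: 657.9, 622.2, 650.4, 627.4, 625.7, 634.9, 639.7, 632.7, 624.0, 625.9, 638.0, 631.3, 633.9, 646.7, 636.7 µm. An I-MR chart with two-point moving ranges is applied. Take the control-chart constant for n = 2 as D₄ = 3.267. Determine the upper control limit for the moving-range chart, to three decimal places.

Moving ranges: 35.7, 28.2, 23.0, 1.7, 9.2, 4.8, 7.0, 8.7, 1.9, 12.1, 6.7, 2.6, 12.8, 10.0; M̄R̄ = 164.4000 / 14 = 11.7429
UCL_MR = D₄·M̄R̄ = 3.267 × 11.7429 = 38.3639

38.364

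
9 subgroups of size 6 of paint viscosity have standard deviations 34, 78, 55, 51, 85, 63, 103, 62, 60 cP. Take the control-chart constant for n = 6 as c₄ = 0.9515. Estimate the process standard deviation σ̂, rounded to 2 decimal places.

s̄ = (34 + 78 + 55 + 51 + 85 + 63 + 103 + 62 + 60) / 9 = 65.6667
σ̂ = s̄ / c₄ = 65.6667 / 0.9515 = 69.0138

69.01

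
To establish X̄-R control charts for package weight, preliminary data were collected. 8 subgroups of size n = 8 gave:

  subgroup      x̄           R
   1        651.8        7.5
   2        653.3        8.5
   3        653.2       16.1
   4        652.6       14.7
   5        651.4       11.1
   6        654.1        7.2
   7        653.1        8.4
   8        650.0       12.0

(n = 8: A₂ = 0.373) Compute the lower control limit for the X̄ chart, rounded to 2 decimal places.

X̄̄ = (651.8 + 653.3 + 653.2 + 652.6 + 651.4 + 654.1 + 653.1 + 650.0) / 8 = 5219.5000 / 8 = 652.4375
R̄ = (7.5 + 8.5 + 16.1 + 14.7 + 11.1 + 7.2 + 8.4 + 12.0) / 8 = 85.5000 / 8 = 10.6875
LCL = X̄̄ − A₂·R̄ = 652.4375 − 0.373 × 10.6875 = 648.4511

648.45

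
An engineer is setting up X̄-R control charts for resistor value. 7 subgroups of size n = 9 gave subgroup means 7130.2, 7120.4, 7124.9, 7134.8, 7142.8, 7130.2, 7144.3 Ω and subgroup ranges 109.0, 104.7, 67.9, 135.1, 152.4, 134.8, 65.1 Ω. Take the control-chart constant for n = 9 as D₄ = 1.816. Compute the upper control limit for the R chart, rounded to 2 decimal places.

199.50

R̄ = (109.0 + 104.7 + 67.9 + 135.1 + 152.4 + 134.8 + 65.1) / 7 = 769.0000 / 7 = 109.8571
UCL_R = D₄·R̄ = 1.816 × 109.8571 = 199.5006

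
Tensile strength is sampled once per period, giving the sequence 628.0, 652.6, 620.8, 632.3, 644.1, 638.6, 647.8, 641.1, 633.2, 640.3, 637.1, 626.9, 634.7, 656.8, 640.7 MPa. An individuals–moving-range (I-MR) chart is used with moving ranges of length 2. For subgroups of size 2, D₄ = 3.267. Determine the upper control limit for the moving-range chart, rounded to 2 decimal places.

Moving ranges: 24.6, 31.8, 11.5, 11.8, 5.5, 9.2, 6.7, 7.9, 7.1, 3.2, 10.2, 7.8, 22.1, 16.1; M̄R̄ = 175.5000 / 14 = 12.5357
UCL_MR = D₄·M̄R̄ = 3.267 × 12.5357 = 40.9542

40.95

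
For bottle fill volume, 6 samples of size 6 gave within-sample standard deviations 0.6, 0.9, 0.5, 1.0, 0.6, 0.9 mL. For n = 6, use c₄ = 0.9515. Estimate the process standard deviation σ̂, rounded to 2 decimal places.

0.79

s̄ = (0.6 + 0.9 + 0.5 + 1.0 + 0.6 + 0.9) / 6 = 0.7500
σ̂ = s̄ / c₄ = 0.7500 / 0.9515 = 0.7882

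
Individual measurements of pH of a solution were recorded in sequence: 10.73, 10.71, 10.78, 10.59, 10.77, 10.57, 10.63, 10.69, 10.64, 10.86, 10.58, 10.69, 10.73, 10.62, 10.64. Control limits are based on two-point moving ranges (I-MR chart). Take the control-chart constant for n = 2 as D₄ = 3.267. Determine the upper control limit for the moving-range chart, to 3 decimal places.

Moving ranges: 0.02, 0.07, 0.19, 0.18, 0.20, 0.06, 0.06, 0.05, 0.22, 0.28, 0.11, 0.04, 0.11, 0.02; M̄R̄ = 1.6100 / 14 = 0.1150
UCL_MR = D₄·M̄R̄ = 3.267 × 0.1150 = 0.3757

0.376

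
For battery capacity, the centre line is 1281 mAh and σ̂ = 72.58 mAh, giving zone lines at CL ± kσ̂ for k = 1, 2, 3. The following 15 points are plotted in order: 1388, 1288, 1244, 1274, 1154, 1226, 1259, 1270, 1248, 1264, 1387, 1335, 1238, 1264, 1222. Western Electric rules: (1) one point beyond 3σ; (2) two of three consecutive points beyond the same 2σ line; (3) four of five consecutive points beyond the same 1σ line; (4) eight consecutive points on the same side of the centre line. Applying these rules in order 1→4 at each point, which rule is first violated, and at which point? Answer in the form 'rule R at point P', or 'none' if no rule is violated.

Zone of each point (C = within 1σ̂, B = 1σ̂–2σ̂, A = 2σ̂–3σ̂, * = beyond 3σ̂; sign = side of CL): 1:+B, 2:+C, 3:-C, 4:-C, 5:-B, 6:-C, 7:-C, 8:-C, 9:-C, 10:-C, 11:+B, 12:+C, 13:-C, 14:-C, 15:-C
Rule 4 (eight consecutive points on the same side of the centre line) is satisfied at point 10.

rule 4 at point 10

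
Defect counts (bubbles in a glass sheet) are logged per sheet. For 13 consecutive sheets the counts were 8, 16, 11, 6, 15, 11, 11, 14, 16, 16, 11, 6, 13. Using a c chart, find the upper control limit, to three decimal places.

c̄ = (8 + 16 + 11 + 6 + 15 + 11 + 11 + 14 + 16 + 16 + 11 + 6 + 13) / 13 = 154 / 13 = 11.8462
UCL = c̄ + 3√c̄ = 11.8462 + 3 × √11.8462 = 11.8462 + 3 × 3.4418 = 22.1716

22.172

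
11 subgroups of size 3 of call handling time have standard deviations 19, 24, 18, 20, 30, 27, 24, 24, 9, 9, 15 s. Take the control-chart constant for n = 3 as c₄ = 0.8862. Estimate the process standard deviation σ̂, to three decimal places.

22.466

s̄ = (19 + 24 + 18 + 20 + 30 + 27 + 24 + 24 + 9 + 9 + 15) / 11 = 19.9091
σ̂ = s̄ / c₄ = 19.9091 / 0.8862 = 22.4657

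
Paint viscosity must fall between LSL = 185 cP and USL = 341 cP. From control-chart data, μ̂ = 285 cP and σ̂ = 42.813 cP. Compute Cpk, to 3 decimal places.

0.436

Cpu = (USL − μ̂) / (3σ̂) = (341 − 285) / (3 × 42.813) = 0.4360; Cpl = (μ̂ − LSL) / (3σ̂) = (285 − 185) / (3 × 42.813) = 0.7786; Cpk = min(Cpu, Cpl) = 0.4360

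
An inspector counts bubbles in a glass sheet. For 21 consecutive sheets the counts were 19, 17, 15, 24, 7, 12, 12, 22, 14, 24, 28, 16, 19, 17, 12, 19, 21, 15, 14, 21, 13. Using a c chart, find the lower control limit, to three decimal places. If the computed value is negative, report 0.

c̄ = (19 + 17 + 15 + 24 + 7 + 12 + 12 + 22 + 14 + 24 + 28 + 16 + 19 + 17 + 12 + 19 + 21 + 15 + 14 + 21 + 13) / 21 = 361 / 21 = 17.1905
LCL = c̄ − 3√c̄ = 17.1905 − 3 × 4.1461 = 4.7521

4.752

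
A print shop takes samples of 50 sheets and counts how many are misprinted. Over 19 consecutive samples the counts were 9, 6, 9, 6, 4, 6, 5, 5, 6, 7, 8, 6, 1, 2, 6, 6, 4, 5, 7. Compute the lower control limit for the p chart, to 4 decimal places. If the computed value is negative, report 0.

p̄ = Σdᵢ / (k·n) = 108 / (19 × 50) = 0.11368
LCL = p̄ − 3·√(p̄(1−p̄)/n) = 0.11368 − 3 × 0.04489 = -0.02099 → 0 (negative, so LCL = 0)

0.0000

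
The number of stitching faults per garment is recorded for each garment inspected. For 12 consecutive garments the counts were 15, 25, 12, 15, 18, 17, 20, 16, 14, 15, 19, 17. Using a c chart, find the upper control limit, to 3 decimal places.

29.256

c̄ = (15 + 25 + 12 + 15 + 18 + 17 + 20 + 16 + 14 + 15 + 19 + 17) / 12 = 203 / 12 = 16.9167
UCL = c̄ + 3√c̄ = 16.9167 + 3 × √16.9167 = 16.9167 + 3 × 4.1130 = 29.2556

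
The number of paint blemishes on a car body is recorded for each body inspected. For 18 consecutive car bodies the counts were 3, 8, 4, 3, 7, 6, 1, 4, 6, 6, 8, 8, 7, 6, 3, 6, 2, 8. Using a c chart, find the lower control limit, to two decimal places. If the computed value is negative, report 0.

0.00

c̄ = (3 + 8 + 4 + 3 + 7 + 6 + 1 + 4 + 6 + 6 + 8 + 8 + 7 + 6 + 3 + 6 + 2 + 8) / 18 = 96 / 18 = 5.3333
LCL = c̄ − 3√c̄ = 5.3333 − 3 × 2.3094 = -1.5949 → 0 (cannot be negative)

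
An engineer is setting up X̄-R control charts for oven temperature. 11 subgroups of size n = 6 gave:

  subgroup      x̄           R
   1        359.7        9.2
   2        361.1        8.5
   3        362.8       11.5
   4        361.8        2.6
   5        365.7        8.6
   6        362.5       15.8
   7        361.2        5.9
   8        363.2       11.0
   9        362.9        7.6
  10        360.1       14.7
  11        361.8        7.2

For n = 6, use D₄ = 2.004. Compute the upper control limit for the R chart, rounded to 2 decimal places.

18.69

R̄ = (9.2 + 8.5 + 11.5 + 2.6 + 8.6 + 15.8 + 5.9 + 11.0 + 7.6 + 14.7 + 7.2) / 11 = 102.6000 / 11 = 9.3273
UCL_R = D₄·R̄ = 2.004 × 9.3273 = 18.6919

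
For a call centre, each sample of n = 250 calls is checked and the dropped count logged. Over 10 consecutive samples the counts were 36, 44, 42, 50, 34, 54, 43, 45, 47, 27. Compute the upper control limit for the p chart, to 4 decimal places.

0.2399

p̄ = Σdᵢ / (k·n) = 422 / (10 × 250) = 0.16880
UCL = p̄ + 3·√(p̄(1−p̄)/n) = 0.16880 + 3 × √(0.16880×0.83120/250) = 0.16880 + 3 × 0.02369 = 0.23987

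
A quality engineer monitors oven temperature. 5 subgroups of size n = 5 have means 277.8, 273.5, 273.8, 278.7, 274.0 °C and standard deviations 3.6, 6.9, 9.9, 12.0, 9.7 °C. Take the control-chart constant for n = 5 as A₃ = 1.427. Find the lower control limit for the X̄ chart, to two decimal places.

X̄̄ = (277.8 + 273.5 + 273.8 + 278.7 + 274.0) / 5 = 275.5600
s̄ = (3.6 + 6.9 + 9.9 + 12.0 + 9.7) / 5 = 8.4200
LCL = X̄̄ − A₃·s̄ = 275.5600 − 1.427 × 8.4200 = 263.5447

263.54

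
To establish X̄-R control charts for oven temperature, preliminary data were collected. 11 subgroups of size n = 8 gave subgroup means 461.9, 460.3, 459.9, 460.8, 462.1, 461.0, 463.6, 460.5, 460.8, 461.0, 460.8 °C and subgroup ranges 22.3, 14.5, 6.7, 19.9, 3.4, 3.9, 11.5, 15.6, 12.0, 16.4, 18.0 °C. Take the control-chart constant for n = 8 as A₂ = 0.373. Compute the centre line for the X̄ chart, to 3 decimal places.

461.155

X̄̄ = (461.9 + 460.3 + 459.9 + 460.8 + 462.1 + 461.0 + 463.6 + 460.5 + 460.8 + 461.0 + 460.8) / 11 = 5072.7000 / 11 = 461.1545
CL = X̄̄ = 461.1545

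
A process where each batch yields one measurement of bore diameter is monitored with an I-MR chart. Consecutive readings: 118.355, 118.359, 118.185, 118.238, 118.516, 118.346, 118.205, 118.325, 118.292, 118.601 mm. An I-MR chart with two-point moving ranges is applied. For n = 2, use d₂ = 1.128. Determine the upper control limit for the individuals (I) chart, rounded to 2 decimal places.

X̄ = (118.355 + 118.359 + 118.185 + 118.238 + 118.516 + 118.346 + 118.205 + 118.325 + 118.292 + 118.601) / 10 = 118.3422
Moving ranges: 0.004, 0.174, 0.053, 0.278, 0.170, 0.141, 0.120, 0.033, 0.309; M̄R̄ = 1.2820 / 9 = 0.1424
UCL = X̄ + 3·M̄R̄/d₂ = 118.3422 + 3 × 0.1424 / 1.128 = 118.7210

118.72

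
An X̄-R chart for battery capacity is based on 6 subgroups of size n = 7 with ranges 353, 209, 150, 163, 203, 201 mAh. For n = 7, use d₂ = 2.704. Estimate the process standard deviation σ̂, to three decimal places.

R̄ = (353 + 209 + 150 + 163 + 203 + 201) / 6 = 213.1667
σ̂ = R̄ / d₂ = 213.1667 / 2.704 = 78.8338

78.834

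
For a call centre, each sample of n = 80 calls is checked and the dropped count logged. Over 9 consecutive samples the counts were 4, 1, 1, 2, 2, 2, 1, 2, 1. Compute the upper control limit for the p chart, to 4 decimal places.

0.0717

p̄ = Σdᵢ / (k·n) = 16 / (9 × 80) = 0.02222
UCL = p̄ + 3·√(p̄(1−p̄)/n) = 0.02222 + 3 × √(0.02222×0.97778/80) = 0.02222 + 3 × 0.01648 = 0.07166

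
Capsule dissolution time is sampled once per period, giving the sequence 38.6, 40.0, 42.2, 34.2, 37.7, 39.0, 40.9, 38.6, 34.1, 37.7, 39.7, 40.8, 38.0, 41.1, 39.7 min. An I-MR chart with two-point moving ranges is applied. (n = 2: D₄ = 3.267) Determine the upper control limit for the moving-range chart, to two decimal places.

Moving ranges: 1.4, 2.2, 8.0, 3.5, 1.3, 1.9, 2.3, 4.5, 3.6, 2.0, 1.1, 2.8, 3.1, 1.4; M̄R̄ = 39.1000 / 14 = 2.7929
UCL_MR = D₄·M̄R̄ = 3.267 × 2.7929 = 9.1243

9.12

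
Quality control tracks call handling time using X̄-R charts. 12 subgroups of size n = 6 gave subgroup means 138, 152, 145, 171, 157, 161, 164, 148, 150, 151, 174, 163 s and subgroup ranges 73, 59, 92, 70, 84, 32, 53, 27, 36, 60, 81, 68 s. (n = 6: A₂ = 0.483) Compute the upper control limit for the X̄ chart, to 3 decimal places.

185.750

X̄̄ = (138 + 152 + 145 + 171 + 157 + 161 + 164 + 148 + 150 + 151 + 174 + 163) / 12 = 1874.0000 / 12 = 156.1667
R̄ = (73 + 59 + 92 + 70 + 84 + 32 + 53 + 27 + 36 + 60 + 81 + 68) / 12 = 735.0000 / 12 = 61.2500
UCL = X̄̄ + A₂·R̄ = 156.1667 + 0.483 × 61.2500 = 185.7504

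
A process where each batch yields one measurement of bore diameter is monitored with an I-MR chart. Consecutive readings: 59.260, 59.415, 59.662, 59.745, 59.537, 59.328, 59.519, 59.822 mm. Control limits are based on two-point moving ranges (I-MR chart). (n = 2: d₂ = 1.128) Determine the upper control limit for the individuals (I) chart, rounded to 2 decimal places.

60.07

X̄ = (59.260 + 59.415 + 59.662 + 59.745 + 59.537 + 59.328 + 59.519 + 59.822) / 8 = 59.5360
Moving ranges: 0.155, 0.247, 0.083, 0.208, 0.209, 0.191, 0.303; M̄R̄ = 1.3960 / 7 = 0.1994
UCL = X̄ + 3·M̄R̄/d₂ = 59.5360 + 3 × 0.1994 / 1.128 = 60.0664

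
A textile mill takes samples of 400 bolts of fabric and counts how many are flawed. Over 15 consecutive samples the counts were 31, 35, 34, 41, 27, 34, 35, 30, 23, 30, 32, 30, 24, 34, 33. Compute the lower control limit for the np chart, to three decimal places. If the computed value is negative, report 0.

15.365

p̄ = Σdᵢ / (k·n) = 473 / (15 × 400) = 0.07883
LCL = np̄ − 3·√(np̄(1−p̄)) = 31.5333 − 3 × 5.3896 = 15.3646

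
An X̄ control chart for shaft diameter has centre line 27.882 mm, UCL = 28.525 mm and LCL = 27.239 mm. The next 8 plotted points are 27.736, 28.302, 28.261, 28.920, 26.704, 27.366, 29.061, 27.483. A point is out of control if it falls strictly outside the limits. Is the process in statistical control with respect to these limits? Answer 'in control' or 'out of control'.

Compare each point to [27.239, 28.525]: sample 4 = 28.920 > UCL; sample 5 = 26.704 < LCL; sample 7 = 29.061 > UCL.

out of control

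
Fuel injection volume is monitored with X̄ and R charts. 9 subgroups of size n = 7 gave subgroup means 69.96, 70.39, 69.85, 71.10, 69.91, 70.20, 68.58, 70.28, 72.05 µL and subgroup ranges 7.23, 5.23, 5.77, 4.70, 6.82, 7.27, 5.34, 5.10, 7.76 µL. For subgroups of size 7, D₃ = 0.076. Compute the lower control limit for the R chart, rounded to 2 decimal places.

0.47

R̄ = (7.23 + 5.23 + 5.77 + 4.70 + 6.82 + 7.27 + 5.34 + 5.10 + 7.76) / 9 = 55.2200 / 9 = 6.1356
LCL_R = D₃·R̄ = 0.076 × 6.1356 = 0.4663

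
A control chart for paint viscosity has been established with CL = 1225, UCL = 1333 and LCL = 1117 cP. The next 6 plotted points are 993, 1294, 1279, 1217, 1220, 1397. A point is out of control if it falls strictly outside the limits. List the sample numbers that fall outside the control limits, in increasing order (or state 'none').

1, 6

Compare each point to [1117, 1333]: sample 1 = 993 < LCL; sample 6 = 1397 > UCL.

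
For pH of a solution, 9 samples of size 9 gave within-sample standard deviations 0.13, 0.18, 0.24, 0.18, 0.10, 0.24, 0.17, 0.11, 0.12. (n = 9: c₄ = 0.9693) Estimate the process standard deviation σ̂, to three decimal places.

s̄ = (0.13 + 0.18 + 0.24 + 0.18 + 0.10 + 0.24 + 0.17 + 0.11 + 0.12) / 9 = 0.1633
σ̂ = s̄ / c₄ = 0.1633 / 0.9693 = 0.1685

0.169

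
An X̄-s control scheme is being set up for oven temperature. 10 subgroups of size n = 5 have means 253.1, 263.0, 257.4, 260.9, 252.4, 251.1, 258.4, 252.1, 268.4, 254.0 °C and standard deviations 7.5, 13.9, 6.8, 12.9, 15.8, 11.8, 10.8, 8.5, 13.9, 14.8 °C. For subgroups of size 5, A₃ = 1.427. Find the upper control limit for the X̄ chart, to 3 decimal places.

273.733

X̄̄ = (253.1 + 263.0 + 257.4 + 260.9 + 252.4 + 251.1 + 258.4 + 252.1 + 268.4 + 254.0) / 10 = 257.0800
s̄ = (7.5 + 13.9 + 6.8 + 12.9 + 15.8 + 11.8 + 10.8 + 8.5 + 13.9 + 14.8) / 10 = 11.6700
UCL = X̄̄ + A₃·s̄ = 257.0800 + 1.427 × 11.6700 = 273.7331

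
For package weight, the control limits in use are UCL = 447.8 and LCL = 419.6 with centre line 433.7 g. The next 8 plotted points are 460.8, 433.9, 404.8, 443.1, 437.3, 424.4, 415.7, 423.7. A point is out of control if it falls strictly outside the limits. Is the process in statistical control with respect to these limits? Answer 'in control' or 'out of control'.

out of control

Compare each point to [419.6, 447.8]: sample 1 = 460.8 > UCL; sample 3 = 404.8 < LCL; sample 7 = 415.7 < LCL.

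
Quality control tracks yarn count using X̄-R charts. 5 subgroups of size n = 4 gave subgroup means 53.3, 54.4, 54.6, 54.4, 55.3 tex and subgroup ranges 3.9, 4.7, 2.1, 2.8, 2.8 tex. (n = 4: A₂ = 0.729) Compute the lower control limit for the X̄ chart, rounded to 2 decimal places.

X̄̄ = (53.3 + 54.4 + 54.6 + 54.4 + 55.3) / 5 = 272.0000 / 5 = 54.4000
R̄ = (3.9 + 4.7 + 2.1 + 2.8 + 2.8) / 5 = 16.3000 / 5 = 3.2600
LCL = X̄̄ − A₂·R̄ = 54.4000 − 0.729 × 3.2600 = 52.0235

52.02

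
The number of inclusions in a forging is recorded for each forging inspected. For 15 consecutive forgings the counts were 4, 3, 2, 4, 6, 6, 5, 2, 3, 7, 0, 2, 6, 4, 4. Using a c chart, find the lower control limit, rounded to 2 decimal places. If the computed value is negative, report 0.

c̄ = (4 + 3 + 2 + 4 + 6 + 6 + 5 + 2 + 3 + 7 + 0 + 2 + 6 + 4 + 4) / 15 = 58 / 15 = 3.8667
LCL = c̄ − 3√c̄ = 3.8667 − 3 × 1.9664 = -2.0325 → 0 (cannot be negative)

0.00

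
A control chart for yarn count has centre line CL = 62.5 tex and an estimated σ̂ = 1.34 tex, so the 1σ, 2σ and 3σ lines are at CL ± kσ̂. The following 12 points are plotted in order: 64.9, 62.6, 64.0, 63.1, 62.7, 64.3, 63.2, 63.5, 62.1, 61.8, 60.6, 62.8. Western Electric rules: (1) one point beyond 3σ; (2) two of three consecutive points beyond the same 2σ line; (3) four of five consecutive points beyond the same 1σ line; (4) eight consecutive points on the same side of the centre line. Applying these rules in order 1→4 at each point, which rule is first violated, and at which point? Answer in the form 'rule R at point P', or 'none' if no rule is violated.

rule 4 at point 8

Zone of each point (C = within 1σ̂, B = 1σ̂–2σ̂, A = 2σ̂–3σ̂, * = beyond 3σ̂; sign = side of CL): 1:+B, 2:+C, 3:+B, 4:+C, 5:+C, 6:+B, 7:+C, 8:+C, 9:-C, 10:-C, 11:-B, 12:+C
Rule 4 (eight consecutive points on the same side of the centre line) is satisfied at point 8.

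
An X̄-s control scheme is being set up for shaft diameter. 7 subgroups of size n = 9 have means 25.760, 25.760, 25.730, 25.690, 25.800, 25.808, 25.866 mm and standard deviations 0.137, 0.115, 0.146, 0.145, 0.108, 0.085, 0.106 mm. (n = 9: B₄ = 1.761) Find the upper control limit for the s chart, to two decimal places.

0.21

s̄ = (0.137 + 0.115 + 0.146 + 0.145 + 0.108 + 0.085 + 0.106) / 7 = 0.1203
UCL_s = B₄·s̄ = 1.761 × 0.1203 = 0.2118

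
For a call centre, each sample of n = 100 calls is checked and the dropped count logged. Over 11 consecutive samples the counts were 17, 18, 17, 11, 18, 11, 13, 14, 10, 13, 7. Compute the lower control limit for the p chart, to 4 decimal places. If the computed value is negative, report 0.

0.0328

p̄ = Σdᵢ / (k·n) = 149 / (11 × 100) = 0.13545
LCL = p̄ − 3·√(p̄(1−p̄)/n) = 0.13545 − 3 × 0.03422 = 0.03279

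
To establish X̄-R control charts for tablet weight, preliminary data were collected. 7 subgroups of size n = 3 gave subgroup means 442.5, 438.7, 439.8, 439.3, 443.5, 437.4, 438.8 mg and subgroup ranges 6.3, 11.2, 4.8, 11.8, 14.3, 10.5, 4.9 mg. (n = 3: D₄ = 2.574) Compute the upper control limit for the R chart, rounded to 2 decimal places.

R̄ = (6.3 + 11.2 + 4.8 + 11.8 + 14.3 + 10.5 + 4.9) / 7 = 63.8000 / 7 = 9.1143
UCL_R = D₄·R̄ = 2.574 × 9.1143 = 23.4602

23.46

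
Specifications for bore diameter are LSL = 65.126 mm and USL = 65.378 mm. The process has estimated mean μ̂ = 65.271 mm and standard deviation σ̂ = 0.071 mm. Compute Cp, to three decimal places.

Cp = (USL − LSL) / (6σ̂) = (65.378 − 65.126) / (6 × 0.071) = 0.2520 / 0.4260 = 0.5915

0.592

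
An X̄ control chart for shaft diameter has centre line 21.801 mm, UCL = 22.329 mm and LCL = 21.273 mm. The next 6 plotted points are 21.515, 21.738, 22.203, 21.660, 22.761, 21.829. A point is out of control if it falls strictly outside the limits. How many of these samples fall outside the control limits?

1

Compare each point to [21.273, 22.329]: sample 5 = 22.761 > UCL.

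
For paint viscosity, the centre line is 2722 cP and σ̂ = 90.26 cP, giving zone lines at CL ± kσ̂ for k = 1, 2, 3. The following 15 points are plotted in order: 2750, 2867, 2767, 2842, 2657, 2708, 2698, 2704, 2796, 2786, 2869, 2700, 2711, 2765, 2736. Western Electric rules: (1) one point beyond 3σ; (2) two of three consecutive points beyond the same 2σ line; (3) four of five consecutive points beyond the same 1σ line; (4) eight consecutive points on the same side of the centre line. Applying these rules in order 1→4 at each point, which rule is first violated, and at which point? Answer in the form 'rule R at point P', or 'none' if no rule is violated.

Zone of each point (C = within 1σ̂, B = 1σ̂–2σ̂, A = 2σ̂–3σ̂, * = beyond 3σ̂; sign = side of CL): 1:+C, 2:+B, 3:+C, 4:+B, 5:-C, 6:-C, 7:-C, 8:-C, 9:+C, 10:+C, 11:+B, 12:-C, 13:-C, 14:+C, 15:+C
No rule fires across all 15 points.

none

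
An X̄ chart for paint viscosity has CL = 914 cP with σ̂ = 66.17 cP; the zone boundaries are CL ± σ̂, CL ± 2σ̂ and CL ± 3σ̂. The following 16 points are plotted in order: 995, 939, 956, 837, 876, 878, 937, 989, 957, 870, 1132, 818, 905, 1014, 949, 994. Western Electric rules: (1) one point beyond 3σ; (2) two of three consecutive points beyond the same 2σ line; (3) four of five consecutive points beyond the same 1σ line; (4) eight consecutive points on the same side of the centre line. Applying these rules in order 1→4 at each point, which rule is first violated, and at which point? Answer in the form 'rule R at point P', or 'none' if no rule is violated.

Zone of each point (C = within 1σ̂, B = 1σ̂–2σ̂, A = 2σ̂–3σ̂, * = beyond 3σ̂; sign = side of CL): 1:+B, 2:+C, 3:+C, 4:-B, 5:-C, 6:-C, 7:+C, 8:+B, 9:+C, 10:-C, 11:+*, 12:-B, 13:-C, 14:+B, 15:+C, 16:+B
Rule 1 (one point beyond the 3σ limits) is satisfied at point 11.

rule 1 at point 11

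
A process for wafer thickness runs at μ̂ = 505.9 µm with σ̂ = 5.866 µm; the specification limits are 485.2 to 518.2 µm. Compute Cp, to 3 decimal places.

Cp = (USL − LSL) / (6σ̂) = (518.2 − 485.2) / (6 × 5.866) = 33.0000 / 35.1960 = 0.9376

0.938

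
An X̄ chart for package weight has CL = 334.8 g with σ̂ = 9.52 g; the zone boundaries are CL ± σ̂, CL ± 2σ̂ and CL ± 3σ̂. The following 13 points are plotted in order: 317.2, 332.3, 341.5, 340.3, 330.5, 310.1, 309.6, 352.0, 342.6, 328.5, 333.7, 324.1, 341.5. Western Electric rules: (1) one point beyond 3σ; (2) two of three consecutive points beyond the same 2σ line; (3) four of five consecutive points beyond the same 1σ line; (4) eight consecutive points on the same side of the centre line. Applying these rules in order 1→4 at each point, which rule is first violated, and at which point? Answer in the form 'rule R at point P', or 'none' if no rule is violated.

rule 2 at point 7

Zone of each point (C = within 1σ̂, B = 1σ̂–2σ̂, A = 2σ̂–3σ̂, * = beyond 3σ̂; sign = side of CL): 1:-B, 2:-C, 3:+C, 4:+C, 5:-C, 6:-A, 7:-A, 8:+B, 9:+C, 10:-C, 11:-C, 12:-B, 13:+C
Rule 2 (two of three consecutive points beyond the same 2σ limit) is satisfied at point 7.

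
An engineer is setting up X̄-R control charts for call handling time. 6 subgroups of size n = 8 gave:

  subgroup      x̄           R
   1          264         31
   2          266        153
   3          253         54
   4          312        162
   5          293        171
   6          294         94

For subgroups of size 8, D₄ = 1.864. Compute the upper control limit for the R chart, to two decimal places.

206.59

R̄ = (31 + 153 + 54 + 162 + 171 + 94) / 6 = 665.0000 / 6 = 110.8333
UCL_R = D₄·R̄ = 1.864 × 110.8333 = 206.5933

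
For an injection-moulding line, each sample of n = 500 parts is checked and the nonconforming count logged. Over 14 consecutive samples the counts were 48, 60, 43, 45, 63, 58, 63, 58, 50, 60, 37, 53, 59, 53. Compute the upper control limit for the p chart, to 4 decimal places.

0.1486

p̄ = Σdᵢ / (k·n) = 750 / (14 × 500) = 0.10714
UCL = p̄ + 3·√(p̄(1−p̄)/n) = 0.10714 + 3 × √(0.10714×0.89286/500) = 0.10714 + 3 × 0.01383 = 0.14864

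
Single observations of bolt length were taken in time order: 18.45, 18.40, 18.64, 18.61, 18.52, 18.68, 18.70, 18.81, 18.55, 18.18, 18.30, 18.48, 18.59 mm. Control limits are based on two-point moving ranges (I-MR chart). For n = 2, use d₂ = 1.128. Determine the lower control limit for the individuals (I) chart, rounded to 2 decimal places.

X̄ = (18.45 + 18.40 + 18.64 + 18.61 + 18.52 + 18.68 + 18.70 + 18.81 + 18.55 + 18.18 + 18.30 + 18.48 + 18.59) / 13 = 18.5315
Moving ranges: 0.05, 0.24, 0.03, 0.09, 0.16, 0.02, 0.11, 0.26, 0.37, 0.12, 0.18, 0.11; M̄R̄ = 1.7400 / 12 = 0.1450
LCL = X̄ − 3·M̄R̄/d₂ = 18.5315 − 3 × 0.1450 / 1.128 = 18.1459

18.15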